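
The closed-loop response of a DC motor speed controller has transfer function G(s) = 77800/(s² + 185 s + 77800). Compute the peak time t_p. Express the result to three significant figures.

Matching coefficients with s² + 2ζω_n s + ω_n² gives ω_n² = 77800 ⇒ ω_n = 279 rad/s, and ζ = 185/(2ω_n) = 0.332.
The damped frequency ω_d = ω_n√(1−ζ²) = 263 rad/s. Then t_p = π/ω_d = 0.0119 s.

t_p ≈ 0.0119 s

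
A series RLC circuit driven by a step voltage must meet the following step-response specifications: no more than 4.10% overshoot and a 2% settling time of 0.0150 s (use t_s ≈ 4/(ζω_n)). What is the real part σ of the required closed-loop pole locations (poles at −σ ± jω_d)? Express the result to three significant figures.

The settling-time spec alone fixes σ = ζω_n = 4/t_s = 4/0.0150 = 267.
(Overshoot then fixes ζ = 0.713 and hence ω_d = σ·√(1−ζ²)/ζ = 262 rad/s.)

σ ≈ 267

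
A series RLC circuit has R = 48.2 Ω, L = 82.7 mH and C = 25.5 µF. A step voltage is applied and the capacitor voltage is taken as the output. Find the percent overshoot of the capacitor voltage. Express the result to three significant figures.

For a series RLC circuit (capacitor voltage as output), ω_n = 1/√(LC) = 1/√(82.7 mH · 25.5 µF) = 689 rad/s.
ζ = (R/2)·√(C/L) = (48.2/2)·√(25.5 µF/82.7 mH) = 0.423.
Overshoot: exp(−π·0.423/√(1−0.423²)) = 0.231, i.e. 23.1%.

%OS ≈ 23.1%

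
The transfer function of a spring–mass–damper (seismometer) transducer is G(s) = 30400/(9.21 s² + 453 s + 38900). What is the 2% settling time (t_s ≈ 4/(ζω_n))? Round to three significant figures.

Dividing through by 9.21: denominator becomes s² + 49.19 s + 4224.
So ω_n = √4224 = 65.0 rad/s and ζ = 49.19/(2·65.0) = 0.378.
t_s ≈ 4/(ζω_n) = 0.163 s.

t_s ≈ 0.163 s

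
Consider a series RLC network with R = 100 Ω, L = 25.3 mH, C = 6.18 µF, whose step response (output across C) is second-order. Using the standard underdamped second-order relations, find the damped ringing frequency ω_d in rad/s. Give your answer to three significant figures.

ω_d ≈ 1580 rad/s

For a series RLC circuit (capacitor voltage as output), ω_n = 1/√(LC) = 1/√(25.3 mH · 6.18 µF) = 2530 rad/s.
ζ = (R/2)·√(C/L) = (100/2)·√(6.18 µF/25.3 mH) = 0.781.
ω_d = 2530·√(1 − 0.781²) = 1580 rad/s.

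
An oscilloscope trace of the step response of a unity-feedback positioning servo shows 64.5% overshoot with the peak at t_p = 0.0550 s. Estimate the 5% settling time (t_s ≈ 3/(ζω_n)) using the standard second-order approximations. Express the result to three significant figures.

ζ from %OS: ζ = |ln 0.645|/√(π²+ln²0.645) = 0.138.
From t_p = π/ω_d, ω_d = π/0.0550 = 57.1 rad/s, so ω_n = ω_d/√(1−ζ²) = 57.7 rad/s.
t_s ≈ 3/(ζω_n) = 3/(0.138·57.7) = 0.376 s.

t_s ≈ 0.376 s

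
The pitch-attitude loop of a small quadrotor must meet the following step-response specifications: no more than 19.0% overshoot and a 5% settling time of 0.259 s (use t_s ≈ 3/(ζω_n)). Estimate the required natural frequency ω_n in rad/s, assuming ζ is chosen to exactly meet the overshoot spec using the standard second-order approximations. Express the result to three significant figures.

ω_n ≈ 24.8 rad/s

ζ = −ln(OS)/√(π² + (ln OS)²). With OS = 0.190, ln OS = −1.661 and ζ = 1.661/3.554 = 0.467.
Then ω_n = 3/(ζ t_s) = 3/(0.467 × 0.259) = 24.8 rad/s.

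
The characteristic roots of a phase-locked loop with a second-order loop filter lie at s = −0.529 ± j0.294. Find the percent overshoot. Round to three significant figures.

The poles are at −σ ± jω_d with σ = 0.529 and ω_d = 0.294, so ω_n = √(σ²+ω_d²) = 0.605 rad/s and ζ = σ/ω_n = 0.874.
%OS = 100·exp(−πζ/√(1−ζ²)) = 0.351%.

%OS ≈ 0.351%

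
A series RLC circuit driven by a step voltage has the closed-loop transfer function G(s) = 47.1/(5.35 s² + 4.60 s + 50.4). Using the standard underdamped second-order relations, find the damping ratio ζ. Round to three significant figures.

ζ ≈ 0.140

Dividing through by 5.35: denominator becomes s² + 0.8598 s + 9.421.
So ω_n = √9.421 = 3.07 rad/s and ζ = 0.8598/(2·3.07) = 0.140.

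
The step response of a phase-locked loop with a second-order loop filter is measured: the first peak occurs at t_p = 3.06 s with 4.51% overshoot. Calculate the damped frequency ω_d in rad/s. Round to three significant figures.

t_p = π/ω_d, so ω_d = π/3.06 = 1.03 rad/s.

ω_d ≈ 1.03 rad/s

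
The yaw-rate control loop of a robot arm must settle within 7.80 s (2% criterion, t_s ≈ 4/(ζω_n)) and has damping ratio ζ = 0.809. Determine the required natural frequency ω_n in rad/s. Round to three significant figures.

Rearranging t_s ≈ 4/(ζω_n) gives ω_n = 4/(ζ·t_s) = 4/(0.809 × 7.80) = 0.634 rad/s.

ω_n ≈ 0.634 rad/s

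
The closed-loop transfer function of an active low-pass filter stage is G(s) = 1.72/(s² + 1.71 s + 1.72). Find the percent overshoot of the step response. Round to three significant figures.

%OS ≈ 6.71%

Matching coefficients with s² + 2ζω_n s + ω_n² gives ω_n² = 1.72 ⇒ ω_n = 1.31 rad/s, and ζ = 1.71/(2ω_n) = 0.652.
%OS = 100 e^{−πζ/√(1−ζ²)} with ζ = 0.652 gives 6.71%.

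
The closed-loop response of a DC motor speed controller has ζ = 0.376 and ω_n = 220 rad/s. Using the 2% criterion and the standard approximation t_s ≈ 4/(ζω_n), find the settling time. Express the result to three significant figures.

t_s ≈ 4/(ζω_n) = 4/(0.376 × 220) = 0.0484 s.

t_s ≈ 0.0484 s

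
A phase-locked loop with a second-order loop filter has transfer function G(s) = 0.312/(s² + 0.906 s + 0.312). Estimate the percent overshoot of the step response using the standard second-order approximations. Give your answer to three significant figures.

Matching coefficients with s² + 2ζω_n s + ω_n² gives ω_n² = 0.312 ⇒ ω_n = 0.559 rad/s, and ζ = 0.906/(2ω_n) = 0.811.
%OS = 100·exp(−πζ/√(1−ζ²)) = 1.28%.

%OS ≈ 1.28%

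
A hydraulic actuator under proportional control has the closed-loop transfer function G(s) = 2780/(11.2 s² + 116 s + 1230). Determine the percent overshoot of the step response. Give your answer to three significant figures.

Dividing through by 11.2: denominator becomes s² + 10.36 s + 109.8.
So ω_n = √109.8 = 10.5 rad/s and ζ = 10.36/(2·10.5) = 0.494.
Overshoot: exp(−π·0.494/√(1−0.494²)) = 0.168, i.e. 16.8%.

%OS ≈ 16.8%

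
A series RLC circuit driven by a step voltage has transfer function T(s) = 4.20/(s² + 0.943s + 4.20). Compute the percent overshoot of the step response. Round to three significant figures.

Matching coefficients with s² + 2ζω_n s + ω_n² gives ω_n² = 4.20 ⇒ ω_n = 2.05 rad/s, and ζ = 0.943/(2ω_n) = 0.230.
Overshoot: exp(−π·0.230/√(1−0.230²)) = 0.476, i.e. 47.6%.

%OS ≈ 47.6%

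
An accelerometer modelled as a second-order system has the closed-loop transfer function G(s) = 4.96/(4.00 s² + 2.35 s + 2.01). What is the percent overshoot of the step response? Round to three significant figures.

%OS ≈ 23.9%

Dividing through by 4.00: denominator becomes s² + 0.5875 s + 0.5025.
So ω_n = √0.5025 = 0.709 rad/s and ζ = 0.5875/(2·0.709) = 0.414.
%OS = 100 e^{−πζ/√(1−ζ²)} with ζ = 0.414 gives 23.9%.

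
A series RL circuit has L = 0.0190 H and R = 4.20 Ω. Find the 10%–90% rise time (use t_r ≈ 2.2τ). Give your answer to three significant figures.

t_r ≈ 0.00995 s

τ = L/R = 0.0190/4.20 = 0.00452 s.
t_r ≈ 2.2τ = 0.00995 s.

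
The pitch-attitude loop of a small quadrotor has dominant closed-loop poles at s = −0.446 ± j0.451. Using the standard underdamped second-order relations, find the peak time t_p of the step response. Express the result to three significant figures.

t_p ≈ 6.97 s

t_p = π/ω_d with ω_d = 0.451 (the imaginary part), so t_p = 6.97 s.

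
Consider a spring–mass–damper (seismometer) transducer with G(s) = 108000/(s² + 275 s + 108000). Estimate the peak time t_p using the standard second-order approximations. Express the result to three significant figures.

ω_n = √108000 = 329 rad/s; ζ = 275/(2·329) = 0.418.
ω_d = ω_n√(1−ζ²) = 298 rad/s. Then t_p = π/ω_d = 0.0105 s.

t_p ≈ 0.0105 s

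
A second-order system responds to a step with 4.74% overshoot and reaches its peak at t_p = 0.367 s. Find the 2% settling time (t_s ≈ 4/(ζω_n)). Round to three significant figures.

The overshoot fixes ζ = −ln(OS)/√(π²+ln²(OS)) = 0.696.
From t_p = π/ω_d, ω_d = π/0.367 = 8.56 rad/s, so ω_n = ω_d/√(1−ζ²) = 11.9 rad/s.
t_s ≈ 4/(ζω_n) = 4/(0.696·11.9) = 0.481 s.

t_s ≈ 0.481 s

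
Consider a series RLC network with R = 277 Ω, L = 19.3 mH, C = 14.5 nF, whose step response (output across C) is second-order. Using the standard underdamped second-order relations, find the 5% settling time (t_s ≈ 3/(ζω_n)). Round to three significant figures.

For a series RLC circuit (capacitor voltage as output), ω_n = 1/√(LC) = 1/√(19.3 mH · 14.5 nF) = 59800 rad/s.
ζ = (R/2)·√(C/L) = (277/2)·√(14.5 nF/19.3 mH) = 0.120.
t_s ≈ 3/(ζω_n) = 0.000418 s.

t_s ≈ 0.000418 s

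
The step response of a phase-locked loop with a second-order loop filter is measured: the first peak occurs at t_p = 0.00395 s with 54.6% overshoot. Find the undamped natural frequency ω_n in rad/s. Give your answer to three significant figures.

ω_n ≈ 810 rad/s

ζ from %OS: ζ = |ln 0.546|/√(π²+ln²0.546) = 0.189.
t_p = π/ω_d ⇒ ω_d = 795 rad/s; then ω_n = ω_d/√(1−ζ²) = 810 rad/s.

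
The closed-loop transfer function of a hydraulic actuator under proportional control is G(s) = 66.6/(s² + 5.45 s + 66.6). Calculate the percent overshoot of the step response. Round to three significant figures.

%OS ≈ 32.9%

ω_n = √66.6 = 8.16 rad/s; ζ = 5.45/(2·8.16) = 0.334.
%OS = 100·exp(−πζ/√(1−ζ²)) = 32.9%.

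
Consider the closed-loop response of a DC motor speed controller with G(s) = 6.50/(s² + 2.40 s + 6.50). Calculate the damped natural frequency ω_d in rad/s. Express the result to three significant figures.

ω_d ≈ 2.25 rad/s

Comparing the denominator to s² + 2ζω_n s + ω_n²: ω_n = √6.50 = 2.55 rad/s, and 2ζω_n = 2.40 so ζ = 2.40/(2·2.55) = 0.471.
ω_d = 2.55·√(1 − 0.471²) = 2.25 rad/s.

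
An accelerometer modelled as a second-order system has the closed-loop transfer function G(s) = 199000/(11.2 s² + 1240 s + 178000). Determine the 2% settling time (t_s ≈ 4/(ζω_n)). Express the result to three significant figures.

Dividing through by 11.2: denominator becomes s² + 110.7 s + 15890.
So ω_n = √15890 = 126 rad/s and ζ = 110.7/(2·126) = 0.439.
t_s ≈ 4/(ζω_n) = 0.0723 s.

t_s ≈ 0.0723 s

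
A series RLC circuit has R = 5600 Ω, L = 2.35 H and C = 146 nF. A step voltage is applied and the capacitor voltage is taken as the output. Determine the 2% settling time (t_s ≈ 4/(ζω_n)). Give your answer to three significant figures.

For a series RLC circuit (capacitor voltage as output), ω_n = 1/√(LC) = 1/√(2.35 H · 146 nF) = 1710 rad/s.
ζ = (R/2)·√(C/L) = (5600/2)·√(146 nF/2.35 H) = 0.698.
t_s ≈ 4/(ζω_n) = 0.00336 s.

t_s ≈ 0.00336 s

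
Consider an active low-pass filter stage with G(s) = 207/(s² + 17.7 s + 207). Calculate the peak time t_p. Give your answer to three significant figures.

t_p ≈ 0.277 s

Matching coefficients with s² + 2ζω_n s + ω_n² gives ω_n² = 207 ⇒ ω_n = 14.4 rad/s, and ζ = 17.7/(2ω_n) = 0.615.
ω_d = 14.4·√(1 − 0.615²) = 11.3 rad/s. Then t_p = π/ω_d = 0.277 s.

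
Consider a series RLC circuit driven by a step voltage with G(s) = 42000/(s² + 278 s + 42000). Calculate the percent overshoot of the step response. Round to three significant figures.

%OS ≈ 5.50%

ω_n = √42000 = 205 rad/s; ζ = 278/(2·205) = 0.678.
%OS = 100·exp(−πζ/√(1−ζ²)) = 5.50%.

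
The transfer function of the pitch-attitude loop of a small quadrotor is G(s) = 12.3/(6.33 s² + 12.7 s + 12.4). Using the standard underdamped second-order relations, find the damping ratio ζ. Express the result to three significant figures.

Dividing through by 6.33: denominator becomes s² + 2.006 s + 1.959.
So ω_n = √1.959 = 1.40 rad/s and ζ = 2.006/(2·1.40) = 0.717.

ζ ≈ 0.717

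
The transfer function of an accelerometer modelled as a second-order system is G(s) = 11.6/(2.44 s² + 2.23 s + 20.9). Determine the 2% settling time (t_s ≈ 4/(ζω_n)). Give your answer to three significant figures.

t_s ≈ 8.75 s

Dividing through by 2.44: denominator becomes s² + 0.9139 s + 8.566.
So ω_n = √8.566 = 2.93 rad/s and ζ = 0.9139/(2·2.93) = 0.156.
t_s ≈ 4/(ζω_n) = 8.75 s.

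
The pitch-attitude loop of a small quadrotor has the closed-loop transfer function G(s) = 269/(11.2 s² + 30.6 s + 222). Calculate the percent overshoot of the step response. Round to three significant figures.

%OS ≈ 36.3%

Dividing through by 11.2: denominator becomes s² + 2.732 s + 19.82.
So ω_n = √19.82 = 4.45 rad/s and ζ = 2.732/(2·4.45) = 0.307.
%OS = 100 e^{−πζ/√(1−ζ²)} with ζ = 0.307 gives 36.3%.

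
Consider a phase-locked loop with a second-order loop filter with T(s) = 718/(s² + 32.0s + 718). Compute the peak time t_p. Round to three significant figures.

Matching coefficients with s² + 2ζω_n s + ω_n² gives ω_n² = 718 ⇒ ω_n = 26.8 rad/s, and ζ = 32.0/(2ω_n) = 0.597.
ω_d = ω_n√(1−ζ²) = 21.5 rad/s. Then t_p = π/ω_d = 0.146 s.

t_p ≈ 0.146 s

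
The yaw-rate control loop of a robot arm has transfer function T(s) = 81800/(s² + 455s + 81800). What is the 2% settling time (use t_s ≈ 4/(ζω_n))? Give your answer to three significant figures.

Comparing the denominator to s² + 2ζω_n s + ω_n²: ω_n = √81800 = 286 rad/s, and 2ζω_n = 455 so ζ = 455/(2·286) = 0.795.
t_s ≈ 4/(ζω_n) = 4/(0.795·286) = 0.0176 s.

t_s ≈ 0.0176 s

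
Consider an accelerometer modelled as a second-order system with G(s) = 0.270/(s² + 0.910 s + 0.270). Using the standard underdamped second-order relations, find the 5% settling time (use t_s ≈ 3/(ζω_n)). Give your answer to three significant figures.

t_s ≈ 6.59 s

Comparing the denominator to s² + 2ζω_n s + ω_n²: ω_n = √0.270 = 0.520 rad/s, and 2ζω_n = 0.910 so ζ = 0.910/(2·0.520) = 0.876.
t_s ≈ 3/(ζω_n) = 3/(0.876·0.520) = 6.59 s.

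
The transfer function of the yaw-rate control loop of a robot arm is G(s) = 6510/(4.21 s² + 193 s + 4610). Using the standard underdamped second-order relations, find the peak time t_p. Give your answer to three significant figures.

Dividing through by 4.21: denominator becomes s² + 45.84 s + 1095.
So ω_n = √1095 = 33.1 rad/s and ζ = 45.84/(2·33.1) = 0.693.
ω_d = 33.1·√(1 − 0.693²) = 23.9 rad/s. t_p = π/ω_d = 0.132 s.

t_p ≈ 0.132 s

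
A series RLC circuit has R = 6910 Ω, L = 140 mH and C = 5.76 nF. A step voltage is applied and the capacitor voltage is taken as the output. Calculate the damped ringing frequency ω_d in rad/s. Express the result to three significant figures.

For a series RLC circuit (capacitor voltage as output), ω_n = 1/√(LC) = 1/√(140 mH · 5.76 nF) = 35200 rad/s.
ζ = (R/2)·√(C/L) = (6910/2)·√(5.76 nF/140 mH) = 0.701.
ω_d = 35200·√(1 − 0.701²) = 25100 rad/s.

ω_d ≈ 25100 rad/s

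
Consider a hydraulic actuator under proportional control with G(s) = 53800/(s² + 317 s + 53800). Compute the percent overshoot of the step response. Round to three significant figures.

Comparing the denominator to s² + 2ζω_n s + ω_n²: ω_n = √53800 = 232 rad/s, and 2ζω_n = 317 so ζ = 317/(2·232) = 0.683.
Overshoot: exp(−π·0.683/√(1−0.683²)) = 0.0528, i.e. 5.28%.

%OS ≈ 5.28%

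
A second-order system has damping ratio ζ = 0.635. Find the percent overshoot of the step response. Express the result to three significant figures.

%OS ≈ 7.56%

For an underdamped second-order system, %OS = 100·exp(−πζ/√(1−ζ²)).
πζ/√(1−ζ²) = π·0.635/√(1−0.403) = 2.582, so %OS = 100·e^(−2.582) = 7.56%.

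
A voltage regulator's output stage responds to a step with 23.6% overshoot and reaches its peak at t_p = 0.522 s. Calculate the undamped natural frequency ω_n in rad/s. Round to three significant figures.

ω_n ≈ 6.62 rad/s

From the overshoot, ζ = −ln(OS)/√(π²+ln²(OS)) = 0.418.
t_p = π/ω_d ⇒ ω_d = 6.02 rad/s; then ω_n = ω_d/√(1−ζ²) = 6.62 rad/s.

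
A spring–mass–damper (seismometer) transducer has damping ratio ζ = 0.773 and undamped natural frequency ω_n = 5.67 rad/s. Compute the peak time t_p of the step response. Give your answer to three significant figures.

t_p ≈ 0.873 s

The damped frequency is ω_d = ω_n√(1−ζ²) = 5.67·√(1−0.598) = 3.60 rad/s.
Peak time t_p = π/ω_d = π/3.60 = 0.873 s.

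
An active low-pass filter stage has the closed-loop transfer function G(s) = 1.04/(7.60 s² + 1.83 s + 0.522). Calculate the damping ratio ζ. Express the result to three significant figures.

Dividing through by 7.60: denominator becomes s² + 0.2408 s + 0.06868.
So ω_n = √0.06868 = 0.262 rad/s and ζ = 0.2408/(2·0.262) = 0.459.

ζ ≈ 0.459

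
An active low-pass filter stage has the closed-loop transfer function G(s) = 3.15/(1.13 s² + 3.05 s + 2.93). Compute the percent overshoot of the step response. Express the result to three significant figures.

%OS ≈ 0.801%

Dividing through by 1.13: denominator becomes s² + 2.699 s + 2.593.
So ω_n = √2.593 = 1.61 rad/s and ζ = 2.699/(2·1.61) = 0.838.
%OS = 100 e^{−πζ/√(1−ζ²)} with ζ = 0.838 gives 0.801%.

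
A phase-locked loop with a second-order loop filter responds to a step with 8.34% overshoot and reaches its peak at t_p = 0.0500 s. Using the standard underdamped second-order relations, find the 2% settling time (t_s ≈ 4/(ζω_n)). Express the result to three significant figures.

t_s ≈ 0.0805 s

The overshoot fixes ζ = −ln(OS)/√(π²+ln²(OS)) = 0.620.
From t_p = π/ω_d, ω_d = π/0.0500 = 62.8 rad/s, so ω_n = ω_d/√(1−ζ²) = 80.1 rad/s.
t_s ≈ 4/(ζω_n) = 4/(0.620·80.1) = 0.0805 s.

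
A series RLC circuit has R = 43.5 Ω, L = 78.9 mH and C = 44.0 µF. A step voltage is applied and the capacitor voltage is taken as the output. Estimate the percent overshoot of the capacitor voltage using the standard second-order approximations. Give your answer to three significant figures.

For a series RLC circuit (capacitor voltage as output), ω_n = 1/√(LC) = 1/√(78.9 mH · 44.0 µF) = 537 rad/s.
ζ = (R/2)·√(C/L) = (43.5/2)·√(44.0 µF/78.9 mH) = 0.514.
%OS = 100 e^{−πζ/√(1−ζ²)} with ζ = 0.514 gives 15.2%.

%OS ≈ 15.2%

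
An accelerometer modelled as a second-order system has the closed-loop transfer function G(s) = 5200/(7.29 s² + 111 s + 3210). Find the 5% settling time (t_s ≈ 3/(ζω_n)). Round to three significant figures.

t_s ≈ 0.394 s

Dividing through by 7.29: denominator becomes s² + 15.23 s + 440.3.
So ω_n = √440.3 = 21.0 rad/s and ζ = 15.23/(2·21.0) = 0.363.
t_s ≈ 3/(ζω_n) = 0.394 s.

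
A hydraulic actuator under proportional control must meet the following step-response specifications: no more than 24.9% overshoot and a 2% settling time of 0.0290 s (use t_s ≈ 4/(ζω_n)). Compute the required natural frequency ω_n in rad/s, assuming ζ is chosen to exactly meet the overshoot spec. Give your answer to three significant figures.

ω_n ≈ 341 rad/s

ζ = −ln(OS)/√(π² + (ln OS)²). With OS = 0.249, ln OS = −1.390 and ζ = 1.390/3.435 = 0.405.
From t_s ≈ 4/(ζω_n): ω_n = 4/(ζ·t_s) = 4/(0.405·0.0290) = 341 rad/s.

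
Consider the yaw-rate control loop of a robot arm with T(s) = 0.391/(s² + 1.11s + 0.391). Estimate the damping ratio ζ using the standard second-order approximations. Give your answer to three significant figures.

Matching coefficients with s² + 2ζω_n s + ω_n² gives ω_n² = 0.391 ⇒ ω_n = 0.625 rad/s, and ζ = 1.11/(2ω_n) = 0.888.

ζ ≈ 0.888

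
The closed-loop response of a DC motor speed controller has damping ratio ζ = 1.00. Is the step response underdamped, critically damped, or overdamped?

critically damped

Since ζ = 1, the system is critically damped.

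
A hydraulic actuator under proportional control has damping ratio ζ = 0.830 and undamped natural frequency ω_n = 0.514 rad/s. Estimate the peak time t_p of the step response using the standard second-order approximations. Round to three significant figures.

The damped frequency is ω_d = ω_n√(1−ζ²) = 0.514·√(1−0.689) = 0.287 rad/s.
Peak time t_p = π/ω_d = π/0.287 = 11.0 s.

t_p ≈ 11.0 s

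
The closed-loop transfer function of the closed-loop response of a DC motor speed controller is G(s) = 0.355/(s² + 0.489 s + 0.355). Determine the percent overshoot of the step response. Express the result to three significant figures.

ω_n = √0.355 = 0.596 rad/s; ζ = 0.489/(2·0.596) = 0.410.
%OS = 100·exp(−πζ/√(1−ζ²)) = 24.3%.

%OS ≈ 24.3%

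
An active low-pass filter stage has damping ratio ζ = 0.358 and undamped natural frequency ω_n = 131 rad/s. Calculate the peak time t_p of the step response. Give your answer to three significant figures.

The damped frequency is ω_d = ω_n√(1−ζ²) = 131·√(1−0.128) = 122 rad/s.
Peak time t_p = π/ω_d = π/122 = 0.0257 s.

t_p ≈ 0.0257 s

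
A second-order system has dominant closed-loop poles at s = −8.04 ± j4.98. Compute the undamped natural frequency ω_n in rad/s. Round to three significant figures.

ω_n ≈ 9.46 rad/s

|pole| = ω_n = √(8.04² + 4.98²) = 9.46 rad/s; ζ = cos θ = σ/ω_n = 0.850.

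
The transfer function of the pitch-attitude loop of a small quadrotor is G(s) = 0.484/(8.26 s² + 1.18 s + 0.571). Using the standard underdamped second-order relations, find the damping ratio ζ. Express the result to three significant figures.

ζ ≈ 0.272

Dividing through by 8.26: denominator becomes s² + 0.1429 s + 0.06913.
So ω_n = √0.06913 = 0.263 rad/s and ζ = 0.1429/(2·0.263) = 0.272.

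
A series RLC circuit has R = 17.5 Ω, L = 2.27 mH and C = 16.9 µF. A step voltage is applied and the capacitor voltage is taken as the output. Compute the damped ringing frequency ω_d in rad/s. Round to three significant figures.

ω_d ≈ 3350 rad/s

For a series RLC circuit (capacitor voltage as output), ω_n = 1/√(LC) = 1/√(2.27 mH · 16.9 µF) = 5110 rad/s.
ζ = (R/2)·√(C/L) = (17.5/2)·√(16.9 µF/2.27 mH) = 0.755.
ω_d = ω_n√(1−ζ²) = 3350 rad/s.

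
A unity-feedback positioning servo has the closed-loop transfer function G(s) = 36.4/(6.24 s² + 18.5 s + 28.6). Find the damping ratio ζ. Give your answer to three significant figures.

ζ ≈ 0.692

Dividing through by 6.24: denominator becomes s² + 2.965 s + 4.583.
So ω_n = √4.583 = 2.14 rad/s and ζ = 2.965/(2·2.14) = 0.692.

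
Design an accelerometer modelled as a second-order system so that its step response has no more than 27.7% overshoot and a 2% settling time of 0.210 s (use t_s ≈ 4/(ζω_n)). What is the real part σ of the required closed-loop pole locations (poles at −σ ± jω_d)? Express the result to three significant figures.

The settling-time spec alone fixes σ = ζω_n = 4/t_s = 4/0.210 = 19.0.
(Overshoot then fixes ζ = 0.378 and hence ω_d = σ·√(1−ζ²)/ζ = 46.6 rad/s.)

σ ≈ 19.0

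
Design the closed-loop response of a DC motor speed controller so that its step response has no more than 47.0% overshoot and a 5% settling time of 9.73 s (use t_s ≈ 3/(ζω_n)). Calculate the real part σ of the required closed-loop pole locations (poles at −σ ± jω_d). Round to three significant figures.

The settling-time spec alone fixes σ = ζω_n = 3/t_s = 3/9.73 = 0.308.
(Overshoot then fixes ζ = 0.234 and hence ω_d = σ·√(1−ζ²)/ζ = 1.28 rad/s.)

σ ≈ 0.308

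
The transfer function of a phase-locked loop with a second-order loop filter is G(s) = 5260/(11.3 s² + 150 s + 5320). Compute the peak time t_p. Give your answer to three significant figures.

Dividing through by 11.3: denominator becomes s² + 13.27 s + 470.8.
So ω_n = √470.8 = 21.7 rad/s and ζ = 13.27/(2·21.7) = 0.306.
ω_d = ω_n√(1−ζ²) = 20.7 rad/s. t_p = π/ω_d = 0.152 s.

t_p ≈ 0.152 s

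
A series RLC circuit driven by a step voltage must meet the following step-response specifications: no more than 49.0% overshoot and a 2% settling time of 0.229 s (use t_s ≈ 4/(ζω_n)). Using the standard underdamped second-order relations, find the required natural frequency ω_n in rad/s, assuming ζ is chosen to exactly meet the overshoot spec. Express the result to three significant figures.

ζ = −ln(OS)/√(π² + (ln OS)²). With OS = 0.490, ln OS = −0.7133 and ζ = 0.7133/3.222 = 0.221.
From t_s ≈ 4/(ζω_n): ω_n = 4/(ζ·t_s) = 4/(0.221·0.229) = 78.9 rad/s.

ω_n ≈ 78.9 rad/s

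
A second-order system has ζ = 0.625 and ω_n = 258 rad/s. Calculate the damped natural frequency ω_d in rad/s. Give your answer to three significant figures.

ω_d ≈ 201 rad/s

ω_d = ω_n√(1−ζ²) = 258·√0.609 = 201 rad/s.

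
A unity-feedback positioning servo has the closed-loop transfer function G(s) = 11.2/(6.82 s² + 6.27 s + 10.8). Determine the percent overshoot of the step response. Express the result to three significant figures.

%OS ≈ 29.1%

Dividing through by 6.82: denominator becomes s² + 0.9194 s + 1.584.
So ω_n = √1.584 = 1.26 rad/s and ζ = 0.9194/(2·1.26) = 0.365.
%OS = 100·exp(−πζ/√(1−ζ²)) = 29.1%.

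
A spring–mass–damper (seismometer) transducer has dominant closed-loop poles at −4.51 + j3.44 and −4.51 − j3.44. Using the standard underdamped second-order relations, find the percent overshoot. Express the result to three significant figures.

The poles are at −σ ± jω_d with σ = 4.51 and ω_d = 3.44, so ω_n = √(σ²+ω_d²) = 5.67 rad/s and ζ = σ/ω_n = 0.795.
%OS = 100·exp(−πζ/√(1−ζ²)) = 1.63%.

%OS ≈ 1.63%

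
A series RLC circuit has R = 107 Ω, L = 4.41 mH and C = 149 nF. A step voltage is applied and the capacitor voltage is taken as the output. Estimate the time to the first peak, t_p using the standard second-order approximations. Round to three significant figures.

t_p ≈ 0.0000847 s

For a series RLC circuit (capacitor voltage as output), ω_n = 1/√(LC) = 1/√(4.41 mH · 149 nF) = 39000 rad/s.
ζ = (R/2)·√(C/L) = (107/2)·√(149 nF/4.41 mH) = 0.311.
The damped frequency ω_d = ω_n√(1−ζ²) = 37100 rad/s. t_p = π/ω_d = 0.0000847 s.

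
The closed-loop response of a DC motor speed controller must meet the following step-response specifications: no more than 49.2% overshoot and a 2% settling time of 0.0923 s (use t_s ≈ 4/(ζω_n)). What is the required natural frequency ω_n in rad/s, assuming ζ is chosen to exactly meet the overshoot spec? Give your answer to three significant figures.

From %OS = 100·exp(−πζ/√(1−ζ²)), invert to get ζ = −ln(OS)/√(π² + ln²(OS)) with OS = 0.492.
−ln 0.492 = 0.7093, so ζ = 0.7093/√(π² + 0.5031) = 0.220.
Then ω_n = 4/(ζ t_s) = 4/(0.220 × 0.0923) = 197 rad/s.

ω_n ≈ 197 rad/s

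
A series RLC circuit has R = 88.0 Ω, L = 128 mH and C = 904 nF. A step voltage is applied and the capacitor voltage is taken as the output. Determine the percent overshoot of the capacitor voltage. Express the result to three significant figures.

%OS ≈ 69.1%

For a series RLC circuit (capacitor voltage as output), ω_n = 1/√(LC) = 1/√(128 mH · 904 nF) = 2940 rad/s.
ζ = (R/2)·√(C/L) = (88.0/2)·√(904 nF/128 mH) = 0.117.
%OS = 100 e^{−πζ/√(1−ζ²)} with ζ = 0.117 gives 69.1%.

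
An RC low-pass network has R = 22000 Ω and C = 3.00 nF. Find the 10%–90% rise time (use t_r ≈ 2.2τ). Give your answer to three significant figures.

t_r ≈ 0.000145 s

τ = RC = 22000 × 3.00 nF = 0.0000660 s.
t_r ≈ 2.2τ = 0.000145 s.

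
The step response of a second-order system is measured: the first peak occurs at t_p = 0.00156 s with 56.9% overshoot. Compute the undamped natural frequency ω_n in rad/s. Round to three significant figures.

From the overshoot, ζ = −ln(OS)/√(π²+ln²(OS)) = 0.177.
From t_p = π/ω_d, ω_d = π/0.00156 = 2010 rad/s, so ω_n = ω_d/√(1−ζ²) = 2050 rad/s.

ω_n ≈ 2050 rad/s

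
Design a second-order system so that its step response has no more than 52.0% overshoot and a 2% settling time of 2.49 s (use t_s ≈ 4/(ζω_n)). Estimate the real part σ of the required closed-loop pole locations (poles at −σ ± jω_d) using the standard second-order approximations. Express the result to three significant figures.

σ ≈ 1.61

The settling-time spec alone fixes σ = ζω_n = 4/t_s = 4/2.49 = 1.61.
(Overshoot then fixes ζ = 0.204 and hence ω_d = σ·√(1−ζ²)/ζ = 7.72 rad/s.)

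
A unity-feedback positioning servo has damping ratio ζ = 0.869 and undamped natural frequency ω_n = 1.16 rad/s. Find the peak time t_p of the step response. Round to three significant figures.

t_p ≈ 5.47 s

The damped frequency is ω_d = ω_n√(1−ζ²) = 1.16·√(1−0.755) = 0.574 rad/s.
Peak time t_p = π/ω_d = π/0.574 = 5.47 s.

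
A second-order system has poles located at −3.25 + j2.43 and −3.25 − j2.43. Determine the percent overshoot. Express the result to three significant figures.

With σ = 3.25, ω_d = 2.43: ω_n = √(σ²+ω_d²) = 4.06 rad/s, ζ = σ/ω_n = 0.801.
Overshoot: exp(−π·0.801/√(1−0.801²)) = 0.0150, i.e. 1.50%.

%OS ≈ 1.50%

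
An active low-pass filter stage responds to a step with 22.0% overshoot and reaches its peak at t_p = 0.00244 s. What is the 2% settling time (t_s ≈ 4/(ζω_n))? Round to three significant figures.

ζ from %OS: ζ = |ln 0.220|/√(π²+ln²0.220) = 0.434.
t_p = π/ω_d ⇒ ω_d = 1290 rad/s; then ω_n = ω_d/√(1−ζ²) = 1430 rad/s.
t_s ≈ 4/(ζω_n) = 4/(0.434·1430) = 0.00645 s.

t_s ≈ 0.00645 s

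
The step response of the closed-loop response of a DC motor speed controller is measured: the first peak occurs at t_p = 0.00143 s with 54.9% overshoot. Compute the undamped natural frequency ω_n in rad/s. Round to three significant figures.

ω_n ≈ 2240 rad/s

ζ from %OS: ζ = |ln 0.549|/√(π²+ln²0.549) = 0.187.
From t_p = π/ω_d, ω_d = π/0.00143 = 2200 rad/s, so ω_n = ω_d/√(1−ζ²) = 2240 rad/s.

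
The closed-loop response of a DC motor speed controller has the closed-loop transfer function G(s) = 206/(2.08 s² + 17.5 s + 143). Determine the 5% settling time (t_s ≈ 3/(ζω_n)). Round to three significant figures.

Dividing through by 2.08: denominator becomes s² + 8.413 s + 68.75.
So ω_n = √68.75 = 8.29 rad/s and ζ = 8.413/(2·8.29) = 0.507.
t_s ≈ 3/(ζω_n) = 0.713 s.

t_s ≈ 0.713 s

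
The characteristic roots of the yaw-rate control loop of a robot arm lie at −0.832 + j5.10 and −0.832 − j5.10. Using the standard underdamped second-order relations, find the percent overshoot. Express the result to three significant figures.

%OS ≈ 59.9%

With σ = 0.832, ω_d = 5.10: ω_n = √(σ²+ω_d²) = 5.17 rad/s, ζ = σ/ω_n = 0.161.
%OS = 100 e^{−πζ/√(1−ζ²)} with ζ = 0.161 gives 59.9%.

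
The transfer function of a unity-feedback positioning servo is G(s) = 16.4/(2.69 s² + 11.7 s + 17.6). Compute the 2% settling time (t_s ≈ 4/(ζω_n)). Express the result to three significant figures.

t_s ≈ 1.84 s

Dividing through by 2.69: denominator becomes s² + 4.349 s + 6.543.
So ω_n = √6.543 = 2.56 rad/s and ζ = 4.349/(2·2.56) = 0.850.
t_s ≈ 4/(ζω_n) = 1.84 s.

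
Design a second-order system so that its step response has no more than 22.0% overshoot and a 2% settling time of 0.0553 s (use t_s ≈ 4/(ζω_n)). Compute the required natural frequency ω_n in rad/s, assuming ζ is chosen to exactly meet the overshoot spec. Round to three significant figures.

Inverting the overshoot relation: ζ = |ln 0.220|/√(π² + ln²0.220) = 0.434.
Then ω_n = 4/(ζ t_s) = 4/(0.434 × 0.0553) = 167 rad/s.

ω_n ≈ 167 rad/s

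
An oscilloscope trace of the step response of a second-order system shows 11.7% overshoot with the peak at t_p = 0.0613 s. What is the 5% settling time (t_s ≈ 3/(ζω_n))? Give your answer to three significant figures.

The overshoot fixes ζ = −ln(OS)/√(π²+ln²(OS)) = 0.564.
From t_p = π/ω_d, ω_d = π/0.0613 = 51.2 rad/s, so ω_n = ω_d/√(1−ζ²) = 62.1 rad/s.
t_s ≈ 3/(ζω_n) = 3/(0.564·62.1) = 0.0857 s.

t_s ≈ 0.0857 s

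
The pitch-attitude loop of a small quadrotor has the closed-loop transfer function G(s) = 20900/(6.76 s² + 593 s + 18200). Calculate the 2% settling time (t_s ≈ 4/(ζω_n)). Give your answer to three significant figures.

t_s ≈ 0.0912 s

Dividing through by 6.76: denominator becomes s² + 87.72 s + 2692.
So ω_n = √2692 = 51.9 rad/s and ζ = 87.72/(2·51.9) = 0.845.
t_s ≈ 4/(ζω_n) = 0.0912 s.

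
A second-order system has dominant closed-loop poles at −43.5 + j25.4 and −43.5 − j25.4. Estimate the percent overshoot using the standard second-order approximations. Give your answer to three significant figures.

|pole| = ω_n = √(43.5² + 25.4²) = 50.4 rad/s; ζ = cos θ = σ/ω_n = 0.864.
Overshoot: exp(−π·0.864/√(1−0.864²)) = 0.00461, i.e. 0.461%.

%OS ≈ 0.461%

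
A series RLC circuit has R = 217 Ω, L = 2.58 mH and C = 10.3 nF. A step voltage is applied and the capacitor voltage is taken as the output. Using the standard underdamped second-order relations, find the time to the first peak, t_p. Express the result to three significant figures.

For a series RLC circuit (capacitor voltage as output), ω_n = 1/√(LC) = 1/√(2.58 mH · 10.3 nF) = 194000 rad/s.
ζ = (R/2)·√(C/L) = (217/2)·√(10.3 nF/2.58 mH) = 0.217.
ω_d = ω_n√(1−ζ²) = 189000 rad/s. t_p = π/ω_d = 0.0000166 s.

t_p ≈ 0.0000166 s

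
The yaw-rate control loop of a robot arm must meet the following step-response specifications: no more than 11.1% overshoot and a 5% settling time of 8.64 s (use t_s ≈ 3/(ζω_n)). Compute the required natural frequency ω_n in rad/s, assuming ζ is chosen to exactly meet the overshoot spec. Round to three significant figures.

ω_n ≈ 0.606 rad/s

ζ = −ln(OS)/√(π² + (ln OS)²). With OS = 0.111, ln OS = −2.198 and ζ = 2.198/3.834 = 0.573.
From t_s ≈ 3/(ζω_n): ω_n = 3/(ζ·t_s) = 3/(0.573·8.64) = 0.606 rad/s.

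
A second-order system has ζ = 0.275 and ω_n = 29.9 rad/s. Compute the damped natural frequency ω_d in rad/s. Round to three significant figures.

ω_d = ω_n√(1−ζ²) = 29.9·√0.924 = 28.7 rad/s.

ω_d ≈ 28.7 rad/s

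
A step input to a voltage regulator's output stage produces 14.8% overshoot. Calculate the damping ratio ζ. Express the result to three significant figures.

From %OS = 100·exp(−πζ/√(1−ζ²)), invert to get ζ = −ln(OS)/√(π² + ln²(OS)) with OS = 0.148.
−ln 0.148 = 1.911, so ζ = 1.911/√(π² + 3.650) = 0.520.

ζ ≈ 0.520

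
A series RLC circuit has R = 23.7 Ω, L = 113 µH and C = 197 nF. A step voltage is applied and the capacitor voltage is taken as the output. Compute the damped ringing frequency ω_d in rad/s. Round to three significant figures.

ω_d ≈ 184000 rad/s

For a series RLC circuit (capacitor voltage as output), ω_n = 1/√(LC) = 1/√(113 µH · 197 nF) = 212000 rad/s.
ζ = (R/2)·√(C/L) = (23.7/2)·√(197 nF/113 µH) = 0.495.
ω_d = ω_n√(1−ζ²) = 184000 rad/s.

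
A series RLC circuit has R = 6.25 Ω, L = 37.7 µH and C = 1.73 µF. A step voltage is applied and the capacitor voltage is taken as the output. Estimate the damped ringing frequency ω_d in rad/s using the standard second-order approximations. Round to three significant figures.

ω_d ≈ 92000 rad/s

For a series RLC circuit (capacitor voltage as output), ω_n = 1/√(LC) = 1/√(37.7 µH · 1.73 µF) = 124000 rad/s.
ζ = (R/2)·√(C/L) = (6.25/2)·√(1.73 µF/37.7 µH) = 0.669.
ω_d = 124000·√(1 − 0.669²) = 92000 rad/s.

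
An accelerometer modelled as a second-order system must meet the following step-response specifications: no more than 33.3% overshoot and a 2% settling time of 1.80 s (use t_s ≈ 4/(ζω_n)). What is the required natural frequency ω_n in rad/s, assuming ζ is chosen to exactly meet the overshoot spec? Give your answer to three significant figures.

ω_n ≈ 6.73 rad/s

ζ = −ln(OS)/√(π² + (ln OS)²). With OS = 0.333, ln OS = −1.100 and ζ = 1.100/3.328 = 0.330.
Then ω_n = 4/(ζ t_s) = 4/(0.330 × 1.80) = 6.73 rad/s.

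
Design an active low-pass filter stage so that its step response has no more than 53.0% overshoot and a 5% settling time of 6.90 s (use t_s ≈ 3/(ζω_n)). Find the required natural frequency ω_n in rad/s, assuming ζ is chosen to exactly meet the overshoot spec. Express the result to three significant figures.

ω_n ≈ 2.19 rad/s

From %OS = 100·exp(−πζ/√(1−ζ²)), invert to get ζ = −ln(OS)/√(π² + ln²(OS)) with OS = 0.530.
−ln 0.530 = 0.6349, so ζ = 0.6349/√(π² + 0.4031) = 0.198.
Then ω_n = 3/(ζ t_s) = 3/(0.198 × 6.90) = 2.19 rad/s.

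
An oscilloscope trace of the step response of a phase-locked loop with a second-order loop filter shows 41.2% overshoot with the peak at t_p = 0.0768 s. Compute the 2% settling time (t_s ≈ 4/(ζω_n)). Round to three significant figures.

t_s ≈ 0.346 s

The overshoot fixes ζ = −ln(OS)/√(π²+ln²(OS)) = 0.272.
t_p = π/ω_d ⇒ ω_d = 40.9 rad/s; then ω_n = ω_d/√(1−ζ²) = 42.5 rad/s.
t_s ≈ 4/(ζω_n) = 4/(0.272·42.5) = 0.346 s.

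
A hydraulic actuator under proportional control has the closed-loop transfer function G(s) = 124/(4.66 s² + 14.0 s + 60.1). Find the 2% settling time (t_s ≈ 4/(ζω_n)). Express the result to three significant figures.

Dividing through by 4.66: denominator becomes s² + 3.004 s + 12.90.
So ω_n = √12.90 = 3.59 rad/s and ζ = 3.004/(2·3.59) = 0.418.
t_s ≈ 4/(ζω_n) = 2.66 s.

t_s ≈ 2.66 s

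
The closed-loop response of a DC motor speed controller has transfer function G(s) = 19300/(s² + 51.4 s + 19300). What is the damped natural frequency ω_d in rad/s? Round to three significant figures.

ω_d ≈ 137 rad/s

Matching coefficients with s² + 2ζω_n s + ω_n² gives ω_n² = 19300 ⇒ ω_n = 139 rad/s, and ζ = 51.4/(2ω_n) = 0.185.
The damped frequency ω_d = ω_n√(1−ζ²) = 137 rad/s.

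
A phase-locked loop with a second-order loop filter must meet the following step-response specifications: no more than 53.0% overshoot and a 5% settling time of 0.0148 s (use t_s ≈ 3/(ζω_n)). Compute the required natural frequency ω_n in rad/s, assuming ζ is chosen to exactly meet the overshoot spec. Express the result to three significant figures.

ω_n ≈ 1020 rad/s

ζ = −ln(OS)/√(π² + (ln OS)²). With OS = 0.530, ln OS = −0.6349 and ζ = 0.6349/3.205 = 0.198.
From t_s ≈ 3/(ζω_n): ω_n = 3/(ζ·t_s) = 3/(0.198·0.0148) = 1020 rad/s.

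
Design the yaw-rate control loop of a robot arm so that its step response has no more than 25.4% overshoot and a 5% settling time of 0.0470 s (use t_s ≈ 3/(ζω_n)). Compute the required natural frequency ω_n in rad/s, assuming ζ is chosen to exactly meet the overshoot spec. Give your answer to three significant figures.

ω_n ≈ 160 rad/s

Inverting the overshoot relation: ζ = |ln 0.254|/√(π² + ln²0.254) = 0.400.
Then ω_n = 3/(ζ t_s) = 3/(0.400 × 0.0470) = 160 rad/s.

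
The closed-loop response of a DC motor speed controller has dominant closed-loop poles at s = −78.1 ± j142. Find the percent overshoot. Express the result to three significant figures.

|pole| = ω_n = √(78.1² + 142²) = 162 rad/s; ζ = cos θ = σ/ω_n = 0.482.
%OS = 100·exp(−πζ/√(1−ζ²)) = 17.8%.

%OS ≈ 17.8%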